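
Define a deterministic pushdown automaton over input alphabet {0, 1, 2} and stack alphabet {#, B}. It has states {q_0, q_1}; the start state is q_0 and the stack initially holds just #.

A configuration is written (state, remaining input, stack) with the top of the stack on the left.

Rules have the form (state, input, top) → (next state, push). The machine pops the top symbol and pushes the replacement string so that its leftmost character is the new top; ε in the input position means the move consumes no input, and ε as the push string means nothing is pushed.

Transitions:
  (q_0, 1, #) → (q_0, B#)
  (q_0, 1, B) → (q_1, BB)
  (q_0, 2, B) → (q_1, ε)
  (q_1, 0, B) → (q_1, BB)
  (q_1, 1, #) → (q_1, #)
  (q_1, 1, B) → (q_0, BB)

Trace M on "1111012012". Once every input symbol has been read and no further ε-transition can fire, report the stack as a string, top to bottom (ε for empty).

BBBBBB#

(q_0, 1111012012, #)
  read 1, top #: go to q_0, push B# → (q_0, 111012012, B#)
  read 1, top B: go to q_1, push BB → (q_1, 11012012, BB#)
  read 1, top B: go to q_0, push BB → (q_0, 1012012, BBB#)
  read 1, top B: go to q_1, push BB → (q_1, 012012, BBBB#)
  read 0, top B: go to q_1, push BB → (q_1, 12012, BBBBB#)
  read 1, top B: go to q_0, push BB → (q_0, 2012, BBBBBB#)
  read 2, top B: go to q_1, push ε → (q_1, 012, BBBBB#)
  read 0, top B: go to q_1, push BB → (q_1, 12, BBBBBB#)
  read 1, top B: go to q_0, push BB → (q_0, 2, BBBBBBB#)
  read 2, top B: go to q_1, push ε → (q_1, ε, BBBBBB#)
All input consumed in state q_1 with stack BBBBBB#.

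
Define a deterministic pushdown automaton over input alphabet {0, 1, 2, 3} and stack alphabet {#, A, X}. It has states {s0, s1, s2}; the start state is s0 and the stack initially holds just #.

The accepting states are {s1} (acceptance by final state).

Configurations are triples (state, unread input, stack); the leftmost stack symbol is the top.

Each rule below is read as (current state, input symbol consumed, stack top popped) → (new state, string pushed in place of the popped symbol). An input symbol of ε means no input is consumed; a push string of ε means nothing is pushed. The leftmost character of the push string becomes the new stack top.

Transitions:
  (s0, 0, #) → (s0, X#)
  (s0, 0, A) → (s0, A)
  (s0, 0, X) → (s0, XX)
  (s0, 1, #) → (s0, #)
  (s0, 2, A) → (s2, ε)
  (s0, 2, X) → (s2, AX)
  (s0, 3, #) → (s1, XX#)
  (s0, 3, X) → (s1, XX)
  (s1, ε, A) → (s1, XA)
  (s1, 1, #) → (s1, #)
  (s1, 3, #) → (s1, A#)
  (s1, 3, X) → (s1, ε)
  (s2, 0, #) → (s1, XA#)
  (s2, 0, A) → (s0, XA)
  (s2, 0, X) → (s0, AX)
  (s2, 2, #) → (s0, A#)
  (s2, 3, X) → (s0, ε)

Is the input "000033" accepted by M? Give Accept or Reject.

Accept

(s0, 000033, #) ⊢ (s0, 00033, X#) ⊢ (s0, 0033, XX#) ⊢ (s0, 033, XXX#) ⊢ (s0, 33, XXXX#) ⊢ (s1, 3, XXXXX#) ⊢ (s1, ε, XXXX#)
All input consumed; state s1 ∈ F.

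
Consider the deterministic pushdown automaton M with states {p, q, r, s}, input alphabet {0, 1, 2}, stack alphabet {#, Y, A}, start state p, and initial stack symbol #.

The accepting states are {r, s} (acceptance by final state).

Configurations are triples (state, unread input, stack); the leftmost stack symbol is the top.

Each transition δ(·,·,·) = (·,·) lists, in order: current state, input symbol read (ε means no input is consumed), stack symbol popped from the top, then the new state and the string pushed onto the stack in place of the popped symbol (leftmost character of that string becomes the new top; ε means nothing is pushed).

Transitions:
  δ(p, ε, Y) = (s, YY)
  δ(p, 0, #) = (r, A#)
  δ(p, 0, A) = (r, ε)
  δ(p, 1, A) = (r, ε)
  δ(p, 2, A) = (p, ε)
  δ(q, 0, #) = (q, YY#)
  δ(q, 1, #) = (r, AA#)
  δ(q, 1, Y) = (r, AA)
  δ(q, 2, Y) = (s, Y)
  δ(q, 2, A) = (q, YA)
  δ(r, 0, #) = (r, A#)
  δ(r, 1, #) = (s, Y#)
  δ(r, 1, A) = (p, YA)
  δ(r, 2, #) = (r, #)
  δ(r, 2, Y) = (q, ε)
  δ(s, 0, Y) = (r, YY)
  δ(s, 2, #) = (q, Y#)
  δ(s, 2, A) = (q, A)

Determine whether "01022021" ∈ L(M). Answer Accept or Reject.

Accept

(p, 01022021, #) ⊢ (r, 1022021, A#) ⊢ (p, 022021, YA#) ⊢ (s, 022021, YYA#) ⊢ (r, 22021, YYYA#) ⊢ (q, 2021, YYA#) ⊢ (s, 021, YYA#) ⊢ (r, 21, YYYA#) ⊢ (q, 1, YYA#) ⊢ (r, ε, AAYA#)
All input consumed; state r ∈ F.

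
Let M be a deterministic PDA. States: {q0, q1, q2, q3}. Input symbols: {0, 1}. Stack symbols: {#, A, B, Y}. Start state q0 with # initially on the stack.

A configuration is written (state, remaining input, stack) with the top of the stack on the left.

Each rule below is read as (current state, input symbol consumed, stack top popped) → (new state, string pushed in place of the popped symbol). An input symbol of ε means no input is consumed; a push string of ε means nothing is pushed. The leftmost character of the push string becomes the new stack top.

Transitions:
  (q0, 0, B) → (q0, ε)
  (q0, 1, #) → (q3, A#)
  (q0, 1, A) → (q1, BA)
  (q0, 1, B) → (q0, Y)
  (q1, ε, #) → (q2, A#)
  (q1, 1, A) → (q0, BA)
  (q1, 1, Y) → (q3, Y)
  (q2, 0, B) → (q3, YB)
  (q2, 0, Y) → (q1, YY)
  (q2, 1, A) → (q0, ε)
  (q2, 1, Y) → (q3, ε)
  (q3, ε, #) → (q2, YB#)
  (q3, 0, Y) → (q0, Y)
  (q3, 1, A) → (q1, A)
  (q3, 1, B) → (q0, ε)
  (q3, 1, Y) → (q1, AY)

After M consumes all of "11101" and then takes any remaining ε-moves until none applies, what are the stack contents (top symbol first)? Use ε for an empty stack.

(q0, 11101, #)
  read 1, top #: go to q3, push A# → (q3, 1101, A#)
  read 1, top A: go to q1, push A → (q1, 101, A#)
  read 1, top A: go to q0, push BA → (q0, 01, BA#)
  read 0, top B: go to q0, push ε → (q0, 1, A#)
  read 1, top A: go to q1, push BA → (q1, ε, BA#)
All input consumed in state q1 with stack BA#.

BA#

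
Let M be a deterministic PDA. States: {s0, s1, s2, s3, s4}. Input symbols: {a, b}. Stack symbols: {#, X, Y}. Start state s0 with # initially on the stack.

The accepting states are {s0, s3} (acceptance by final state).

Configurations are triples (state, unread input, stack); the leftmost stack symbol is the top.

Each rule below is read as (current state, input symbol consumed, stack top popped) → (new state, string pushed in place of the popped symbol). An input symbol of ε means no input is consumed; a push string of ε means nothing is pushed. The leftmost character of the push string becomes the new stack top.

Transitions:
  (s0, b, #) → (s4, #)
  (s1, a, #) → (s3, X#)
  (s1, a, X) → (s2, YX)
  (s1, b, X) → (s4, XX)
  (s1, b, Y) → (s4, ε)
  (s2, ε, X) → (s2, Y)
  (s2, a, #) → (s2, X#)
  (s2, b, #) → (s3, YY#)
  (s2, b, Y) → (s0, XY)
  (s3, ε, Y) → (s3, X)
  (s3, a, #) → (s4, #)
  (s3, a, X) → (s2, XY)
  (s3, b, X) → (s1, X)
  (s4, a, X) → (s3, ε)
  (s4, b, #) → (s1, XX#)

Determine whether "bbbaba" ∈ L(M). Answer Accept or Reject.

(s0, bbbaba, #) ⊢ (s4, bbaba, #) ⊢ (s1, baba, XX#) ⊢ (s4, aba, XXX#) ⊢ (s3, ba, XX#) ⊢ (s1, a, XX#) ⊢ (s2, ε, YXX#)
All input consumed; state s2 ∉ F and no further ε-move applies.

Reject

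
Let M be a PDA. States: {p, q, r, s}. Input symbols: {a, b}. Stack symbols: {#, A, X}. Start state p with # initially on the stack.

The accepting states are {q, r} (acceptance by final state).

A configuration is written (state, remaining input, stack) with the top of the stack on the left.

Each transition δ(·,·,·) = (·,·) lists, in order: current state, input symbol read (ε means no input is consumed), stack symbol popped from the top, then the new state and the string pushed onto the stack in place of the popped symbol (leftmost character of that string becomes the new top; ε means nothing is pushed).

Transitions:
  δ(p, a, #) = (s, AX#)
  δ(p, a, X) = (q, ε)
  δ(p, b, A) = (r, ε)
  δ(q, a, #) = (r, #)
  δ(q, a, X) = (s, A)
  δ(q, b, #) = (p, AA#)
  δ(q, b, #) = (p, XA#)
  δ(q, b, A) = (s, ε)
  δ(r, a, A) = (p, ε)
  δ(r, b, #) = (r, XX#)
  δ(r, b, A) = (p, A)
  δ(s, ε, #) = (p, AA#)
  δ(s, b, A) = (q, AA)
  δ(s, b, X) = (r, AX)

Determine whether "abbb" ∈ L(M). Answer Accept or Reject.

Accept

One accepting computation: (p, abbb, #) ⊢ (s, bbb, AX#) ⊢ (q, bb, AAX#) ⊢ (s, b, AX#) ⊢ (q, ε, AAX#)
All input consumed and state q ∈ F.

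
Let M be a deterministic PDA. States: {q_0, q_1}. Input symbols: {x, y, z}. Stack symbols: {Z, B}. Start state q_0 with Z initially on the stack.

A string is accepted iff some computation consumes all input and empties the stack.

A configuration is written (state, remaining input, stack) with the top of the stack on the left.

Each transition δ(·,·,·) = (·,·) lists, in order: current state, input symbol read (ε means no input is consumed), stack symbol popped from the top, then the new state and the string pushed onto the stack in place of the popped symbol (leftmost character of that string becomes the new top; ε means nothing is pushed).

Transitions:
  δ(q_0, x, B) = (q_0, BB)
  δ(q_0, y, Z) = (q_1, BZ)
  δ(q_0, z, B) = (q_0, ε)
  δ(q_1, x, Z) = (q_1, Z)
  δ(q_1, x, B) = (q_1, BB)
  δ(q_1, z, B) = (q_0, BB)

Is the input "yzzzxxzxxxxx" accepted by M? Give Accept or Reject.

(q_0, yzzzxxzxxxxx, Z)
  read y, top Z: go to q_1, push BZ → (q_1, zzzxxzxxxxx, BZ)
  read z, top B: go to q_0, push BB → (q_0, zzxxzxxxxx, BBZ)
  read z, top B: go to q_0, push ε → (q_0, zxxzxxxxx, BZ)
  read z, top B: go to q_0, push ε → (q_0, xxzxxxxx, Z)
No transition applies at (q_0, xxzxxxxx, Z); input not fully consumed.

Reject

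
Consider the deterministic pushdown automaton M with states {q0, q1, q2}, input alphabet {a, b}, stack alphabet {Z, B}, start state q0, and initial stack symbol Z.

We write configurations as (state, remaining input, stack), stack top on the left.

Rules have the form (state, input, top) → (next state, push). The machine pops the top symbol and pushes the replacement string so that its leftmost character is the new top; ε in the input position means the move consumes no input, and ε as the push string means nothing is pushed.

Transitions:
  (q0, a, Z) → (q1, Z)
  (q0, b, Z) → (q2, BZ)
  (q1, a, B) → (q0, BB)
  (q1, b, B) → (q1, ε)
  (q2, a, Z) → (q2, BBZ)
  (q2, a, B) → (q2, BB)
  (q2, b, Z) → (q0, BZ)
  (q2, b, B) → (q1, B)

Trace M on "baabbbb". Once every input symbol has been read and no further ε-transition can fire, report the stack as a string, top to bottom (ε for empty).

(q0, baabbbb, Z) ⊢ (q2, aabbbb, BZ) ⊢ (q2, abbbb, BBZ) ⊢ (q2, bbbb, BBBZ) ⊢ (q1, bbb, BBBZ) ⊢ (q1, bb, BBZ) ⊢ (q1, b, BZ) ⊢ (q1, ε, Z)
All input consumed in state q1 with stack Z.

Z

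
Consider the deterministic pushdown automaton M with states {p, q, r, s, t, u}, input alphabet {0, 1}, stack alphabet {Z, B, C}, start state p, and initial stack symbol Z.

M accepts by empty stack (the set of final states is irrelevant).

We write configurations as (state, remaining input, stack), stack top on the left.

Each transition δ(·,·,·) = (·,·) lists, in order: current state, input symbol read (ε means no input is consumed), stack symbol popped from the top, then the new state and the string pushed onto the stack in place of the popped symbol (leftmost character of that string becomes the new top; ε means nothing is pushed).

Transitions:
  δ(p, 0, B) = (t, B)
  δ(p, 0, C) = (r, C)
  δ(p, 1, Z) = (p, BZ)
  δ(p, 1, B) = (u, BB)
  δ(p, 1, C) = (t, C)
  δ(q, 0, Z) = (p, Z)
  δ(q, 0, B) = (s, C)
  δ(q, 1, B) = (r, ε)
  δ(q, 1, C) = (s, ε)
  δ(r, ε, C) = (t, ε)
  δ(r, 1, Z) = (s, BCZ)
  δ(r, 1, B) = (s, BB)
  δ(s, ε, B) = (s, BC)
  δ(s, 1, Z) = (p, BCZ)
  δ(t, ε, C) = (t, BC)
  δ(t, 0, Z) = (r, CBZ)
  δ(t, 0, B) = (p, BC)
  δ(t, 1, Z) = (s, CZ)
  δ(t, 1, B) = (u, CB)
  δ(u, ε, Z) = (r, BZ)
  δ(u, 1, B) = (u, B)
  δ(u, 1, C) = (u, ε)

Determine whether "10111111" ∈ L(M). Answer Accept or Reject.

Reject

(p, 10111111, Z)
  read 1, top Z: go to p, push BZ → (p, 0111111, BZ)
  read 0, top B: go to t, push B → (t, 111111, BZ)
  read 1, top B: go to u, push CB → (u, 11111, CBZ)
  read 1, top C: go to u, push ε → (u, 1111, BZ)
  read 1, top B: go to u, push B → (u, 111, BZ)
  read 1, top B: go to u, push B → (u, 11, BZ)
  read 1, top B: go to u, push B → (u, 1, BZ)
  read 1, top B: go to u, push B → (u, ε, BZ)
All input consumed; stack is BZ, not empty, and no further ε-move applies.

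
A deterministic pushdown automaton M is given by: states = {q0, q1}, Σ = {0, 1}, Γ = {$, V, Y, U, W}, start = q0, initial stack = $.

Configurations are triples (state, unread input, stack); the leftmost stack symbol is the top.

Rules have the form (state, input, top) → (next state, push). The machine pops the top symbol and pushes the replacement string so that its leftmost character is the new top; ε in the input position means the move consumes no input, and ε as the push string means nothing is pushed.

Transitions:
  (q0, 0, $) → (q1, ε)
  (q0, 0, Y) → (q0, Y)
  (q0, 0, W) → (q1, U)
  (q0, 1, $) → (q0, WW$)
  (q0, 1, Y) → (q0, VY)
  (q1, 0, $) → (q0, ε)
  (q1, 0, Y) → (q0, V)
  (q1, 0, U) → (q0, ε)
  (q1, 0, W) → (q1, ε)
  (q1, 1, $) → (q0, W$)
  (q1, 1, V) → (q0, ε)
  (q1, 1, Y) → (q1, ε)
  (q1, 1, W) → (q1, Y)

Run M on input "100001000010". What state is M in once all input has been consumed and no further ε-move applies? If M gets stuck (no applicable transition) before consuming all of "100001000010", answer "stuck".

(q0, 100001000010, $)
  read 1, top $: go to q0, push WW$ → (q0, 00001000010, WW$)
  read 0, top W: go to q1, push U → (q1, 0001000010, UW$)
  read 0, top U: go to q0, push ε → (q0, 001000010, W$)
  read 0, top W: go to q1, push U → (q1, 01000010, U$)
  read 0, top U: go to q0, push ε → (q0, 1000010, $)
  read 1, top $: go to q0, push WW$ → (q0, 000010, WW$)
  read 0, top W: go to q1, push U → (q1, 00010, UW$)
  read 0, top U: go to q0, push ε → (q0, 0010, W$)
  read 0, top W: go to q1, push U → (q1, 010, U$)
  read 0, top U: go to q0, push ε → (q0, 10, $)
  read 1, top $: go to q0, push WW$ → (q0, 0, WW$)
  read 0, top W: go to q1, push U → (q1, ε, UW$)
All input consumed; M is in state q1.

q1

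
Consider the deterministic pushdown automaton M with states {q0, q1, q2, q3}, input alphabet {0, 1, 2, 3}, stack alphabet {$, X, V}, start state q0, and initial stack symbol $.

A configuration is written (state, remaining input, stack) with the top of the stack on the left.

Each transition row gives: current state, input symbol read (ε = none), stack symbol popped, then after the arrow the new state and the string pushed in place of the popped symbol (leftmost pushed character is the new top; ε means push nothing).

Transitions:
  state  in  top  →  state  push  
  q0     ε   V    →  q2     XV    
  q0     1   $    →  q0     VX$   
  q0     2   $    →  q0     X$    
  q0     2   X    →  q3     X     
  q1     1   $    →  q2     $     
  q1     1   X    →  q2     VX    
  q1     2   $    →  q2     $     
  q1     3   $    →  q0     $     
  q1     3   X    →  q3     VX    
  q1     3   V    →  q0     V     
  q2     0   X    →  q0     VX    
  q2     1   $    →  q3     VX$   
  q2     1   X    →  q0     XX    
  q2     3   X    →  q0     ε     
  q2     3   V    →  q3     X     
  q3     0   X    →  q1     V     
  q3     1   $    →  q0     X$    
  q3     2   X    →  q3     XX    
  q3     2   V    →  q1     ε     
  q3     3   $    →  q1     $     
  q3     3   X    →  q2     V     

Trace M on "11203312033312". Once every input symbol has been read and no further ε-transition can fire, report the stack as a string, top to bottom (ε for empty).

(q0, 11203312033312, $) ⊢ (q0, 1203312033312, VX$) ⊢ (q2, 1203312033312, XVX$) ⊢ (q0, 203312033312, XXVX$) ⊢ (q3, 03312033312, XXVX$) ⊢ (q1, 3312033312, VXVX$) ⊢ (q0, 312033312, VXVX$) ⊢ (q2, 312033312, XVXVX$) ⊢ (q0, 12033312, VXVX$) ⊢ (q2, 12033312, XVXVX$) ⊢ (q0, 2033312, XXVXVX$) ⊢ (q3, 033312, XXVXVX$) ⊢ (q1, 33312, VXVXVX$) ⊢ (q0, 3312, VXVXVX$) ⊢ (q2, 3312, XVXVXVX$) ⊢ (q0, 312, VXVXVX$) ⊢ (q2, 312, XVXVXVX$) ⊢ (q0, 12, VXVXVX$) ⊢ (q2, 12, XVXVXVX$) ⊢ (q0, 2, XXVXVXVX$) ⊢ (q3, ε, XXVXVXVX$)
All input consumed in state q3 with stack XXVXVXVX$.

XXVXVXVX$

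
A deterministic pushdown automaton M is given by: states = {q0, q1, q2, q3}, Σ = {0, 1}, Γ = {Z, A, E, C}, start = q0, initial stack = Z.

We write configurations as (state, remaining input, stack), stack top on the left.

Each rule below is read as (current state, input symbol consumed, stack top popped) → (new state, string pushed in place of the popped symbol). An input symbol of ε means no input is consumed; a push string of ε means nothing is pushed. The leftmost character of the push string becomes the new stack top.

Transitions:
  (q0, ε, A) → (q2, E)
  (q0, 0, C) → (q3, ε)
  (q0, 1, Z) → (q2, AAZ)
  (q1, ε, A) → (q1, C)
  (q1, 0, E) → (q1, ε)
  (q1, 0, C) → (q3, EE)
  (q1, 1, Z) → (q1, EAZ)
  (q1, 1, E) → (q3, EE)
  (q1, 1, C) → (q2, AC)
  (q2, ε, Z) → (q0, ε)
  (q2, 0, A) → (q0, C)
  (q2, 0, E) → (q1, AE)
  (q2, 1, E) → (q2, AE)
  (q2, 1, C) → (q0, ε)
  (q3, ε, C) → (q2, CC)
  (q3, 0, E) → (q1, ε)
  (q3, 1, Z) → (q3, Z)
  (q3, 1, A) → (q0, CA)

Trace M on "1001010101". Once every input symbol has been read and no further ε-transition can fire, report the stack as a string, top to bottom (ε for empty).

(q0, 1001010101, Z) ⊢ (q2, 001010101, AAZ) ⊢ (q0, 01010101, CAZ) ⊢ (q3, 1010101, AZ) ⊢ (q0, 010101, CAZ) ⊢ (q3, 10101, AZ) ⊢ (q0, 0101, CAZ) ⊢ (q3, 101, AZ) ⊢ (q0, 01, CAZ) ⊢ (q3, 1, AZ) ⊢ (q0, ε, CAZ)
All input consumed in state q0 with stack CAZ.

CAZ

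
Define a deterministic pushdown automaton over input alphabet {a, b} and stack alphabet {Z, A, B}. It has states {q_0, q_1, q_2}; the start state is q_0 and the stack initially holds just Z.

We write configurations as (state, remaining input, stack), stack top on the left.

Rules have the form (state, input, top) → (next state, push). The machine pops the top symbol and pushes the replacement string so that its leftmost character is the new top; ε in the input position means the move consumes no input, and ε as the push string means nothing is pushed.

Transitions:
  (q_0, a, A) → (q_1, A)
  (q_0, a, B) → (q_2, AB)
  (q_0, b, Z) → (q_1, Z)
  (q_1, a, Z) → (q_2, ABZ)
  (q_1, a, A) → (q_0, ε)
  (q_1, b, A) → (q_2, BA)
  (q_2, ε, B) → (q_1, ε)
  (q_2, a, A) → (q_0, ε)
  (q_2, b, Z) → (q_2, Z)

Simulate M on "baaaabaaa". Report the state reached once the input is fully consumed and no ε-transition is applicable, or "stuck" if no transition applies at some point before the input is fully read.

(q_0, baaaabaaa, Z) ⊢ (q_1, aaaabaaa, Z) ⊢ (q_2, aaabaaa, ABZ) ⊢ (q_0, aabaaa, BZ) ⊢ (q_2, abaaa, ABZ) ⊢ (q_0, baaa, BZ)
No transition for (q_0, b, top B); M blocks with input baaa remaining.

stuck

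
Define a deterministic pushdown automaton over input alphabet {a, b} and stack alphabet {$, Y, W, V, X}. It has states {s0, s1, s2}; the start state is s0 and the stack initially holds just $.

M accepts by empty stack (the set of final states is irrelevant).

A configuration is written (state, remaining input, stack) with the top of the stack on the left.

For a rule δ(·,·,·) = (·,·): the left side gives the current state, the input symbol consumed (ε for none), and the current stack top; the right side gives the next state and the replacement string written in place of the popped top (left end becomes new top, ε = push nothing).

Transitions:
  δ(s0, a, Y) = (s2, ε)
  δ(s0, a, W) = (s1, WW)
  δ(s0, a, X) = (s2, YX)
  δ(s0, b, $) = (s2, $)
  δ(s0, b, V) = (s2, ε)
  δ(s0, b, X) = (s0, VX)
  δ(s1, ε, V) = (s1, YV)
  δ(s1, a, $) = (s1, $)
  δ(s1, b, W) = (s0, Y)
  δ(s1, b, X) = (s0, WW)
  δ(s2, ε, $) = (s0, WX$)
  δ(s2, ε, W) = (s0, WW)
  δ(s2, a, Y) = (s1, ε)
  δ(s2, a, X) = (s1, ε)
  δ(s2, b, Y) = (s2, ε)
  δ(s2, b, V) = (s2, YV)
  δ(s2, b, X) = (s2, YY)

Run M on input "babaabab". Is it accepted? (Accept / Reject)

(s0, babaabab, $) ⊢ (s2, abaabab, $) ⊢ (s0, abaabab, WX$) ⊢ (s1, baabab, WWX$) ⊢ (s0, aabab, YWX$) ⊢ (s2, abab, WX$) ⊢ (s0, abab, WWX$) ⊢ (s1, bab, WWWX$) ⊢ (s0, ab, YWWX$) ⊢ (s2, b, WWX$) ⊢ (s0, b, WWWX$)
No transition applies at (s0, b, WWWX$); input not fully consumed.

Reject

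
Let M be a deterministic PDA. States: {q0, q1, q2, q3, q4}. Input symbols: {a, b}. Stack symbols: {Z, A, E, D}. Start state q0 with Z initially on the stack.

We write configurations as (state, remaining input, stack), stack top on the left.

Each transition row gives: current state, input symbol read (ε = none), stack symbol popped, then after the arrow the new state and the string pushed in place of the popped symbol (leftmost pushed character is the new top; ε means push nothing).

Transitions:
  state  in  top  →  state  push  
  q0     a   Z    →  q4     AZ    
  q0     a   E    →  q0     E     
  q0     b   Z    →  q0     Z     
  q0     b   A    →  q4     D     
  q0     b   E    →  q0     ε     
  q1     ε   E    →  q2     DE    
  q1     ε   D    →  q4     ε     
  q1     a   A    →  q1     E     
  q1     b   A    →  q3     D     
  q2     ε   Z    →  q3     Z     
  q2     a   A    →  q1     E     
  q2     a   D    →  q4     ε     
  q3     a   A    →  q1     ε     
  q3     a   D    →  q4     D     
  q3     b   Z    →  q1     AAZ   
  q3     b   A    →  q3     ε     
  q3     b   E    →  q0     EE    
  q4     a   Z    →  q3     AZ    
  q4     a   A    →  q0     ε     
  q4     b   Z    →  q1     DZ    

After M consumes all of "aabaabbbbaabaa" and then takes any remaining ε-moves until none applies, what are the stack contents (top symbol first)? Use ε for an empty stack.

Z

(q0, aabaabbbbaabaa, Z) ⊢ (q4, abaabbbbaabaa, AZ) ⊢ (q0, baabbbbaabaa, Z) ⊢ (q0, aabbbbaabaa, Z) ⊢ (q4, abbbbaabaa, AZ) ⊢ (q0, bbbbaabaa, Z) ⊢ (q0, bbbaabaa, Z) ⊢ (q0, bbaabaa, Z) ⊢ (q0, baabaa, Z) ⊢ (q0, aabaa, Z) ⊢ (q4, abaa, AZ) ⊢ (q0, baa, Z) ⊢ (q0, aa, Z) ⊢ (q4, a, AZ) ⊢ (q0, ε, Z)
All input consumed in state q0 with stack Z.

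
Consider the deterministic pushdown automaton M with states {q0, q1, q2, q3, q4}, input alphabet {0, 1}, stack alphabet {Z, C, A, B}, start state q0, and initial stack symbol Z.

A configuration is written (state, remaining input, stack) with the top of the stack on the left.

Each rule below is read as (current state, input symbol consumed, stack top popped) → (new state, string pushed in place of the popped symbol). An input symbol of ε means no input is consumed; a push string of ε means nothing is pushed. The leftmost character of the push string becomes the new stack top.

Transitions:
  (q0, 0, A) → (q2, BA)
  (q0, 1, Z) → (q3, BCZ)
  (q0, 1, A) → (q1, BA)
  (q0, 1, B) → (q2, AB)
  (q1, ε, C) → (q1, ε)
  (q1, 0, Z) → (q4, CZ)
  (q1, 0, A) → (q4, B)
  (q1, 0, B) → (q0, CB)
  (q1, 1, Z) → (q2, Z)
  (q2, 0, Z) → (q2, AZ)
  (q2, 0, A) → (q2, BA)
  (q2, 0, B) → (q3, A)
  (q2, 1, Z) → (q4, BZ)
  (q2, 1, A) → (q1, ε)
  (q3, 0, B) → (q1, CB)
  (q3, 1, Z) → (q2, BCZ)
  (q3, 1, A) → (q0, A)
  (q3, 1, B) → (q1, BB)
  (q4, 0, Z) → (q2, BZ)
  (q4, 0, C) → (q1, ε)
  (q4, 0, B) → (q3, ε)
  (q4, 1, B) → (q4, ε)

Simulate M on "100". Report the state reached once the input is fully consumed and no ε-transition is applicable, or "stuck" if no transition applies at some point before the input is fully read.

q0

(q0, 100, Z)
  read 1, top Z: go to q3, push BCZ → (q3, 00, BCZ)
  read 0, top B: go to q1, push CB → (q1, 0, CBCZ)
  ε-move, top C: go to q1, push ε → (q1, 0, BCZ)
  read 0, top B: go to q0, push CB → (q0, ε, CBCZ)
All input consumed; M is in state q0.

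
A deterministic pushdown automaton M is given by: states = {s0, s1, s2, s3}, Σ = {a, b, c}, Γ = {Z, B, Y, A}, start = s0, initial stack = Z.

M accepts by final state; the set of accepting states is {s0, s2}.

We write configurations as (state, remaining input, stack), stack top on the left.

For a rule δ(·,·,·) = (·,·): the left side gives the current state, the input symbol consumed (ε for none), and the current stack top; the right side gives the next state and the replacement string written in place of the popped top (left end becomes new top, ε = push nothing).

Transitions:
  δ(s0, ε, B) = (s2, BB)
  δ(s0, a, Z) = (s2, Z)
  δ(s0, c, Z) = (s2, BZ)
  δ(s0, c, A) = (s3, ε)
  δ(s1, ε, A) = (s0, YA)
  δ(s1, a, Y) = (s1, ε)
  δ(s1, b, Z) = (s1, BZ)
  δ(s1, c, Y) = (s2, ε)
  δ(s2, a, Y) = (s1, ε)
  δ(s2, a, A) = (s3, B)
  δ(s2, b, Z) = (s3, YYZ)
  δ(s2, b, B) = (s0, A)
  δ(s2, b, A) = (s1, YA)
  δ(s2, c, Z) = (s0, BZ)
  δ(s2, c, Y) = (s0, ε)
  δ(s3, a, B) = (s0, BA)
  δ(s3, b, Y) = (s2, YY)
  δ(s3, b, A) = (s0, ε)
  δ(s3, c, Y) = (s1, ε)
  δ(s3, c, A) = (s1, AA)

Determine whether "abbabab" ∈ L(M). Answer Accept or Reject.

Reject

(s0, abbabab, Z)
  read a, top Z: go to s2, push Z → (s2, bbabab, Z)
  read b, top Z: go to s3, push YYZ → (s3, babab, YYZ)
  read b, top Y: go to s2, push YY → (s2, abab, YYYZ)
  read a, top Y: go to s1, push ε → (s1, bab, YYZ)
No transition applies at (s1, bab, YYZ); input not fully consumed.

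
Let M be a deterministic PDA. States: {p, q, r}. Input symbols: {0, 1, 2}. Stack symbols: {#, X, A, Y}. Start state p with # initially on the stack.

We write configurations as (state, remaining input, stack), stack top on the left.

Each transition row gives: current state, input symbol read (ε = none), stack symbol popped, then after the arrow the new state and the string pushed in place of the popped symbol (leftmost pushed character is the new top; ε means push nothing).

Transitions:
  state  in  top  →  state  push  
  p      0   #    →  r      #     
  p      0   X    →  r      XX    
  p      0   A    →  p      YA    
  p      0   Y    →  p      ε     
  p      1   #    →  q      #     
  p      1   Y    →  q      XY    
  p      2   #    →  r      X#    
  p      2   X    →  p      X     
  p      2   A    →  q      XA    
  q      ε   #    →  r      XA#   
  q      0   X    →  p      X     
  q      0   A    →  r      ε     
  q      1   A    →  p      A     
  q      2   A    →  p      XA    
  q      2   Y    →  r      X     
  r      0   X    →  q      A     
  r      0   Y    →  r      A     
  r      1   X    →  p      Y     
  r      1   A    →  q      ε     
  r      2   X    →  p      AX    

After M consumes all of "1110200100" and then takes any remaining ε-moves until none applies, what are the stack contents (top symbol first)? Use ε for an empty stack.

(p, 1110200100, #) ⊢ (q, 110200100, #) ⊢ (r, 110200100, XA#) ⊢ (p, 10200100, YA#) ⊢ (q, 0200100, XYA#) ⊢ (p, 200100, XYA#) ⊢ (p, 00100, XYA#) ⊢ (r, 0100, XXYA#) ⊢ (q, 100, AXYA#) ⊢ (p, 00, AXYA#) ⊢ (p, 0, YAXYA#) ⊢ (p, ε, AXYA#)
All input consumed in state p with stack AXYA#.

AXYA#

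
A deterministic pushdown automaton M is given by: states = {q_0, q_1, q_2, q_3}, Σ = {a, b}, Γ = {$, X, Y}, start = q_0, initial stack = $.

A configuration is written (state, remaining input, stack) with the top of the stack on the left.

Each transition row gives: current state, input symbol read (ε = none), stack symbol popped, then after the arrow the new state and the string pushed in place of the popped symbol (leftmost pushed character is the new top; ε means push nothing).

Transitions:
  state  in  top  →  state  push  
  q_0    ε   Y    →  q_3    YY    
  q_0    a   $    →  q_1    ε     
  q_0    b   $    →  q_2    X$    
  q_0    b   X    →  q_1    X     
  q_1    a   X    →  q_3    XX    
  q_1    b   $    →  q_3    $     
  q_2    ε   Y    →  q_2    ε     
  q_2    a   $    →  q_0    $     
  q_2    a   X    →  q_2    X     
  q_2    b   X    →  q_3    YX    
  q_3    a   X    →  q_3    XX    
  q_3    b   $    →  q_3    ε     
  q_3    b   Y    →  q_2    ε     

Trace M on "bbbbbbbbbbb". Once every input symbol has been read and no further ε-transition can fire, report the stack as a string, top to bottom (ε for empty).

(q_0, bbbbbbbbbbb, $)
  read b, top $: go to q_2, push X$ → (q_2, bbbbbbbbbb, X$)
  read b, top X: go to q_3, push YX → (q_3, bbbbbbbbb, YX$)
  read b, top Y: go to q_2, push ε → (q_2, bbbbbbbb, X$)
  read b, top X: go to q_3, push YX → (q_3, bbbbbbb, YX$)
  read b, top Y: go to q_2, push ε → (q_2, bbbbbb, X$)
  read b, top X: go to q_3, push YX → (q_3, bbbbb, YX$)
  read b, top Y: go to q_2, push ε → (q_2, bbbb, X$)
  read b, top X: go to q_3, push YX → (q_3, bbb, YX$)
  read b, top Y: go to q_2, push ε → (q_2, bb, X$)
  read b, top X: go to q_3, push YX → (q_3, b, YX$)
  read b, top Y: go to q_2, push ε → (q_2, ε, X$)
All input consumed in state q_2 with stack X$.

X$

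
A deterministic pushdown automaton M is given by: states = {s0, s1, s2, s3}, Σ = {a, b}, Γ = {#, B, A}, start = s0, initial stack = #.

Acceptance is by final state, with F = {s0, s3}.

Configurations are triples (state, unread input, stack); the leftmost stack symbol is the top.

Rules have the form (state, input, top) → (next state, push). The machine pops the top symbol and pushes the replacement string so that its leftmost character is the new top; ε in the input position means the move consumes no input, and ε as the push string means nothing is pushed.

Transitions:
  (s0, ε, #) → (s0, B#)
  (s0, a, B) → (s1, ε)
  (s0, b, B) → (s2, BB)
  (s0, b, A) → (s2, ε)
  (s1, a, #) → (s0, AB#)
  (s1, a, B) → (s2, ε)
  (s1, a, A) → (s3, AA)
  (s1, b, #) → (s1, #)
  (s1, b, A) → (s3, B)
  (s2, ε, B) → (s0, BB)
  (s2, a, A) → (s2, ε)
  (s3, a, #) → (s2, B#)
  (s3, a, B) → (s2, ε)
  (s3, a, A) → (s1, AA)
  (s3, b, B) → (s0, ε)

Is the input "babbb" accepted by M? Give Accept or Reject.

Reject

(s0, babbb, #) ⊢ (s0, babbb, B#) ⊢ (s2, abbb, BB#) ⊢ (s0, abbb, BBB#) ⊢ (s1, bbb, BB#)
No transition applies at (s1, bbb, BB#); input not fully consumed.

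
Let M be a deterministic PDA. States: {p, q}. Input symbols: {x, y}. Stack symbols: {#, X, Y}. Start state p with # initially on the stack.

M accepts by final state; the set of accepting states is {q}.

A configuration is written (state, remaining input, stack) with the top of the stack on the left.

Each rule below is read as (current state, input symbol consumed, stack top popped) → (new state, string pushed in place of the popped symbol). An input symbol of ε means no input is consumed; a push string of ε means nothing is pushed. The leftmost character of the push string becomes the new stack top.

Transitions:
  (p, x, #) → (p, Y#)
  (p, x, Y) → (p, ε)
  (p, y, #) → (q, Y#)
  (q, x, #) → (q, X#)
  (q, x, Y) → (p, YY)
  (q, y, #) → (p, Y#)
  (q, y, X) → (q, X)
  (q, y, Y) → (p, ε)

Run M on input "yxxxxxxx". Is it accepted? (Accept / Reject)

(p, yxxxxxxx, #)
  read y, top #: go to q, push Y# → (q, xxxxxxx, Y#)
  read x, top Y: go to p, push YY → (p, xxxxxx, YY#)
  read x, top Y: go to p, push ε → (p, xxxxx, Y#)
  read x, top Y: go to p, push ε → (p, xxxx, #)
  read x, top #: go to p, push Y# → (p, xxx, Y#)
  read x, top Y: go to p, push ε → (p, xx, #)
  read x, top #: go to p, push Y# → (p, x, Y#)
  read x, top Y: go to p, push ε → (p, ε, #)
All input consumed; state p ∉ F and no further ε-move applies.

Reject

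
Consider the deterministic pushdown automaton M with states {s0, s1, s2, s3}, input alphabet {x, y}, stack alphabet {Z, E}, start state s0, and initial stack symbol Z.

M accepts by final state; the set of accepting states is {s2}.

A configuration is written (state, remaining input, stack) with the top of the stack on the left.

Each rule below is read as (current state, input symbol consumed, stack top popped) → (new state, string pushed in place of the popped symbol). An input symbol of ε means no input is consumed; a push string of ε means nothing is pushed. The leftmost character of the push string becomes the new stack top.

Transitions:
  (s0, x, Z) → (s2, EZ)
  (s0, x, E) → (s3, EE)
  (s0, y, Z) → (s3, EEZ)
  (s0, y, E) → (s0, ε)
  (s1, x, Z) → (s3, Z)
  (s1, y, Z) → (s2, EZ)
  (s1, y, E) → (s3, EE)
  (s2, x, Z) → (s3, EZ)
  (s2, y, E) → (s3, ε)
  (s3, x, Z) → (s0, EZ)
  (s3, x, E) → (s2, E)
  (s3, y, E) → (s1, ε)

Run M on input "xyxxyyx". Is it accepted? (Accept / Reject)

Accept

(s0, xyxxyyx, Z)
  read x, top Z: go to s2, push EZ → (s2, yxxyyx, EZ)
  read y, top E: go to s3, push ε → (s3, xxyyx, Z)
  read x, top Z: go to s0, push EZ → (s0, xyyx, EZ)
  read x, top E: go to s3, push EE → (s3, yyx, EEZ)
  read y, top E: go to s1, push ε → (s1, yx, EZ)
  read y, top E: go to s3, push EE → (s3, x, EEZ)
  read x, top E: go to s2, push E → (s2, ε, EEZ)
All input consumed; state s2 ∈ F.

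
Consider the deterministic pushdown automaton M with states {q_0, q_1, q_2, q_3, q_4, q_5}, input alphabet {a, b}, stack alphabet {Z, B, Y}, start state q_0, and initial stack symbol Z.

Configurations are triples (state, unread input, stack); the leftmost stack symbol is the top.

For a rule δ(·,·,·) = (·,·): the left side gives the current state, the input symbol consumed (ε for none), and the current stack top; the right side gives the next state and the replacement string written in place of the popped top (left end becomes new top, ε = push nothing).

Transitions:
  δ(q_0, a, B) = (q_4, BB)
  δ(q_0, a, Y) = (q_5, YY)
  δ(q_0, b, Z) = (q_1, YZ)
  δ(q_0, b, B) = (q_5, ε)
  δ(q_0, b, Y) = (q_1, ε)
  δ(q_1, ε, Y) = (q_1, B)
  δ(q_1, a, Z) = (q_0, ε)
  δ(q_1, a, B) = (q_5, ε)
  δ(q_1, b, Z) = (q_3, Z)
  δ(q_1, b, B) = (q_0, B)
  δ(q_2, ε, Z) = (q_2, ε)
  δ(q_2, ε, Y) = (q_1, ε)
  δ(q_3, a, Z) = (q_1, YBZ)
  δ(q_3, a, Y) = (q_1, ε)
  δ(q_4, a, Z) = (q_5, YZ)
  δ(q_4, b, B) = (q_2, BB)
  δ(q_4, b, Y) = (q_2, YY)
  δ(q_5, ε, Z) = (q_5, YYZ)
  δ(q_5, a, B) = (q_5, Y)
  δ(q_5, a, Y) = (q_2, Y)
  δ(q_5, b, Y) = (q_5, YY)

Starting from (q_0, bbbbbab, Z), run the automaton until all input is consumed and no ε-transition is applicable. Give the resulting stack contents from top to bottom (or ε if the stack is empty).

(q_0, bbbbbab, Z)
  read b, top Z: go to q_1, push YZ → (q_1, bbbbab, YZ)
  ε-move, top Y: go to q_1, push B → (q_1, bbbbab, BZ)
  read b, top B: go to q_0, push B → (q_0, bbbab, BZ)
  read b, top B: go to q_5, push ε → (q_5, bbab, Z)
  ε-move, top Z: go to q_5, push YYZ → (q_5, bbab, YYZ)
  read b, top Y: go to q_5, push YY → (q_5, bab, YYYZ)
  read b, top Y: go to q_5, push YY → (q_5, ab, YYYYZ)
  read a, top Y: go to q_2, push Y → (q_2, b, YYYYZ)
  ε-move, top Y: go to q_1, push ε → (q_1, b, YYYZ)
  ε-move, top Y: go to q_1, push B → (q_1, b, BYYZ)
  read b, top B: go to q_0, push B → (q_0, ε, BYYZ)
All input consumed in state q_0 with stack BYYZ.

BYYZ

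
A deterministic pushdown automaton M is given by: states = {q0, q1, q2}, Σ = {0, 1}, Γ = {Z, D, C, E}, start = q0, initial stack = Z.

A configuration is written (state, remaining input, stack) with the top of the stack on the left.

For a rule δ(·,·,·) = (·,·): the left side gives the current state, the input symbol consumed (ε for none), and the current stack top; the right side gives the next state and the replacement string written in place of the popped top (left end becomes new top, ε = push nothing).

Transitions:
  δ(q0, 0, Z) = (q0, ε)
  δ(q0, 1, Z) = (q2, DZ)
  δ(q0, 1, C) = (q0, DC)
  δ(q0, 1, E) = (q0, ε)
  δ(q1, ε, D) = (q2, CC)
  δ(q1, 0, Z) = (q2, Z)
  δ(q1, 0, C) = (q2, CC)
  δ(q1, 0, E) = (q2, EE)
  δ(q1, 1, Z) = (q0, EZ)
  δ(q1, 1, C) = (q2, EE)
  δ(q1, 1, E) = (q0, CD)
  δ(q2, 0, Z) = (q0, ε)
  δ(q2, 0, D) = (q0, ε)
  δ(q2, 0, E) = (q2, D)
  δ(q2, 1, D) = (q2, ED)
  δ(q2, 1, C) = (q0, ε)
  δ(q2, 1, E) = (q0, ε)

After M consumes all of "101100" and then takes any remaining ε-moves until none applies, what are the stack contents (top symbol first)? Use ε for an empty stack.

DZ

(q0, 101100, Z)
  read 1, top Z: go to q2, push DZ → (q2, 01100, DZ)
  read 0, top D: go to q0, push ε → (q0, 1100, Z)
  read 1, top Z: go to q2, push DZ → (q2, 100, DZ)
  read 1, top D: go to q2, push ED → (q2, 00, EDZ)
  read 0, top E: go to q2, push D → (q2, 0, DDZ)
  read 0, top D: go to q0, push ε → (q0, ε, DZ)
All input consumed in state q0 with stack DZ.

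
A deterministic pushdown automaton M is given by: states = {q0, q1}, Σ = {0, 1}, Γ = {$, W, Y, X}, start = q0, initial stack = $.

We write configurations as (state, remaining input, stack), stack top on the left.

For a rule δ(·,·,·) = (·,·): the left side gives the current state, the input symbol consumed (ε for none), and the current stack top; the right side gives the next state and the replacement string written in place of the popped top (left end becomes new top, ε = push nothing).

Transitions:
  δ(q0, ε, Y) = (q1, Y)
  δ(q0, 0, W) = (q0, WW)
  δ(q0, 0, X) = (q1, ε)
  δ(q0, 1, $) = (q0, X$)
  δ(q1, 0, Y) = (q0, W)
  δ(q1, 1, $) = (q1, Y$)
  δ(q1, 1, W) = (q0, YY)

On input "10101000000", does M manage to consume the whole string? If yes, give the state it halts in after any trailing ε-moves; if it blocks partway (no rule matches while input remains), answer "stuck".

(q0, 10101000000, $)
  read 1, top $: go to q0, push X$ → (q0, 0101000000, X$)
  read 0, top X: go to q1, push ε → (q1, 101000000, $)
  read 1, top $: go to q1, push Y$ → (q1, 01000000, Y$)
  read 0, top Y: go to q0, push W → (q0, 1000000, W$)
No transition for (q0, 1, top W); M blocks with input 1000000 remaining.

stuck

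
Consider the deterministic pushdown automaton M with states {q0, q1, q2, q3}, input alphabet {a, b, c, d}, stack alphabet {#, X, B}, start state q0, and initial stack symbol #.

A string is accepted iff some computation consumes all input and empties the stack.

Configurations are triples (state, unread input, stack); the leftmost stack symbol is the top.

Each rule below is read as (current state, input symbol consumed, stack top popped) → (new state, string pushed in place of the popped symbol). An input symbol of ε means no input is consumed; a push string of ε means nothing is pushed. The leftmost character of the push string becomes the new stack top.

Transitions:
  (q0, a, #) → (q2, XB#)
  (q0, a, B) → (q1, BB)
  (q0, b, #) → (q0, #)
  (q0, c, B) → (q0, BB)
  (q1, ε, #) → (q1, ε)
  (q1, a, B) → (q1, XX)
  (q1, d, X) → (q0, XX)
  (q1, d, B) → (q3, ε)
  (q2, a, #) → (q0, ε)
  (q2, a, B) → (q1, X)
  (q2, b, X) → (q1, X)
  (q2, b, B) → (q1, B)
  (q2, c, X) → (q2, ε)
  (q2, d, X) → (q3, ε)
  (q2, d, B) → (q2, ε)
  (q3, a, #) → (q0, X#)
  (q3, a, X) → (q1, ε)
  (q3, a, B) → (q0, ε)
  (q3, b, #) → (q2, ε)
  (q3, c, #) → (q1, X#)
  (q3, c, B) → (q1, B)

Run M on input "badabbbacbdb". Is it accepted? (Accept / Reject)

Accept

(q0, badabbbacbdb, #) ⊢ (q0, adabbbacbdb, #) ⊢ (q2, dabbbacbdb, XB#) ⊢ (q3, abbbacbdb, B#) ⊢ (q0, bbbacbdb, #) ⊢ (q0, bbacbdb, #) ⊢ (q0, bacbdb, #) ⊢ (q0, acbdb, #) ⊢ (q2, cbdb, XB#) ⊢ (q2, bdb, B#) ⊢ (q1, db, B#) ⊢ (q3, b, #) ⊢ (q2, ε, ε)
All input consumed and the stack is empty.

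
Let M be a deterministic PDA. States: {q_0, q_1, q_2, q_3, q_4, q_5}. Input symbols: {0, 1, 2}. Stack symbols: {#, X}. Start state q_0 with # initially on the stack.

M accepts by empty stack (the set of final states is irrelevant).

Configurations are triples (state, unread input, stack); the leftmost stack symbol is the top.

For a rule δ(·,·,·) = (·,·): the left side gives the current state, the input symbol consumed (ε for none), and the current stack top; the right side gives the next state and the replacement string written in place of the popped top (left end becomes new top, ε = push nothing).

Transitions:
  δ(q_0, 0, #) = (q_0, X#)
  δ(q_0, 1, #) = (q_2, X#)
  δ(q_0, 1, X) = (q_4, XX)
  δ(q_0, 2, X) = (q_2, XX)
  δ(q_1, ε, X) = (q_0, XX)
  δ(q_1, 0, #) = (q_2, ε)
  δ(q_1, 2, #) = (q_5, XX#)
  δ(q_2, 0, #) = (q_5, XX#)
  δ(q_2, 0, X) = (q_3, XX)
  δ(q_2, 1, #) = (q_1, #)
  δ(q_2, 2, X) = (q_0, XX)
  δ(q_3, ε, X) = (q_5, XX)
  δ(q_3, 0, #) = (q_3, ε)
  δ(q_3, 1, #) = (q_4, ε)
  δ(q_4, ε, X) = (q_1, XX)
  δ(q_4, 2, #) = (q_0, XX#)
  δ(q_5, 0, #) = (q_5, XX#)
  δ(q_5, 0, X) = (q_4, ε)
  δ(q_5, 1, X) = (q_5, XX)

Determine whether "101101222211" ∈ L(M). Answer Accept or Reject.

(q_0, 101101222211, #)
  read 1, top #: go to q_2, push X# → (q_2, 01101222211, X#)
  read 0, top X: go to q_3, push XX → (q_3, 1101222211, XX#)
  ε-move, top X: go to q_5, push XX → (q_5, 1101222211, XXX#)
  read 1, top X: go to q_5, push XX → (q_5, 101222211, XXXX#)
  read 1, top X: go to q_5, push XX → (q_5, 01222211, XXXXX#)
  read 0, top X: go to q_4, push ε → (q_4, 1222211, XXXX#)
  ε-move, top X: go to q_1, push XX → (q_1, 1222211, XXXXX#)
  ε-move, top X: go to q_0, push XX → (q_0, 1222211, XXXXXX#)
  read 1, top X: go to q_4, push XX → (q_4, 222211, XXXXXXX#)
  ε-move, top X: go to q_1, push XX → (q_1, 222211, XXXXXXXX#)
  ε-move, top X: go to q_0, push XX → (q_0, 222211, XXXXXXXXX#)
  read 2, top X: go to q_2, push XX → (q_2, 22211, XXXXXXXXXX#)
  read 2, top X: go to q_0, push XX → (q_0, 2211, XXXXXXXXXXX#)
  read 2, top X: go to q_2, push XX → (q_2, 211, XXXXXXXXXXXX#)
  read 2, top X: go to q_0, push XX → (q_0, 11, XXXXXXXXXXXXX#)
  read 1, top X: go to q_4, push XX → (q_4, 1, XXXXXXXXXXXXXX#)
  ε-move, top X: go to q_1, push XX → (q_1, 1, XXXXXXXXXXXXXXX#)
  ε-move, top X: go to q_0, push XX → (q_0, 1, XXXXXXXXXXXXXXXX#)
  read 1, top X: go to q_4, push XX → (q_4, ε, XXXXXXXXXXXXXXXXX#)
  ε-move, top X: go to q_1, push XX → (q_1, ε, XXXXXXXXXXXXXXXXXX#)
  ε-move, top X: go to q_0, push XX → (q_0, ε, XXXXXXXXXXXXXXXXXXX#)
All input consumed; stack is XXXXXXXXXXXXXXXXXXX#, not empty, and no further ε-move applies.

Reject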